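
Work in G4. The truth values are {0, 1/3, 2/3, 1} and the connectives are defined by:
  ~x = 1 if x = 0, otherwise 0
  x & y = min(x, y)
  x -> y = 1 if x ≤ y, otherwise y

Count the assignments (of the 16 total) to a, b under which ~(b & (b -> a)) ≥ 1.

7

a = 0, b = 0 ↦ 1  ≥
a = 0, b = 1/3 ↦ 1  ≥
a = 0, b = 2/3 ↦ 1  ≥
a = 0, b = 1 ↦ 1  ≥
a = 1/3, b = 0 ↦ 1  ≥
a = 1/3, b = 1/3 ↦ 0  <
a = 1/3, b = 2/3 ↦ 0  <
a = 1/3, b = 1 ↦ 0  <
a = 2/3, b = 0 ↦ 1  ≥
a = 2/3, b = 1/3 ↦ 0  <
a = 2/3, b = 2/3 ↦ 0  <
a = 2/3, b = 1 ↦ 0  <
a = 1, b = 0 ↦ 1  ≥
a = 1, b = 1/3 ↦ 0  <
a = 1, b = 2/3 ↦ 0  <
a = 1, b = 1 ↦ 0  <
So 7 of the 16 assignments meet the threshold.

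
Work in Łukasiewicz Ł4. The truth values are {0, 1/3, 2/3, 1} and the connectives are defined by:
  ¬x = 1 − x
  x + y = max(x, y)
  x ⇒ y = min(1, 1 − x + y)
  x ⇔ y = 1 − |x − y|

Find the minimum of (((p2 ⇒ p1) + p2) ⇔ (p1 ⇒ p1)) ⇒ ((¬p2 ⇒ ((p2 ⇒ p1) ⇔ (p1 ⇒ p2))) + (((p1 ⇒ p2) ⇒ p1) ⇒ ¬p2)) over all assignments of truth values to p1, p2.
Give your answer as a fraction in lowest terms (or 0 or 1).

Take p1 = 1, p2 = 1/3:
p2 ⇒ p1 = 1/3 ⇒ 1 = 1
(p2 ⇒ p1) + p2 = 1 + 1/3 = 1
p1 ⇒ p1 = 1 ⇒ 1 = 1
((p2 ⇒ p1) + p2) ⇔ (p1 ⇒ p1) = 1 ⇔ 1 = 1
¬p2 = ¬1/3 = 2/3
p2 ⇒ p1 = 1/3 ⇒ 1 = 1
p1 ⇒ p2 = 1 ⇒ 1/3 = 1/3
(p2 ⇒ p1) ⇔ (p1 ⇒ p2) = 1 ⇔ 1/3 = 1/3
¬p2 ⇒ ((p2 ⇒ p1) ⇔ (p1 ⇒ p2)) = 2/3 ⇒ 1/3 = 2/3
p1 ⇒ p2 = 1 ⇒ 1/3 = 1/3
(p1 ⇒ p2) ⇒ p1 = 1/3 ⇒ 1 = 1
¬p2 = ¬1/3 = 2/3
((p1 ⇒ p2) ⇒ p1) ⇒ ¬p2 = 1 ⇒ 2/3 = 2/3
(¬p2 ⇒ ((p2 ⇒ p1) ⇔ (p1 ⇒ p2))) + (((p1 ⇒ p2) ⇒ p1) ⇒ ¬p2) = 2/3 + 2/3 = 2/3
(((p2 ⇒ p1) + p2) ⇔ (p1 ⇒ p1)) ⇒ ((¬p2 ⇒ ((p2 ⇒ p1) ⇔ (p1 ⇒ p2))) + (((p1 ⇒ p2) ⇒ p1) ⇒ ¬p2)) = 1 ⇒ 2/3 = 2/3
No assignment yields a value below 2/3, so this is the minimum.

2/3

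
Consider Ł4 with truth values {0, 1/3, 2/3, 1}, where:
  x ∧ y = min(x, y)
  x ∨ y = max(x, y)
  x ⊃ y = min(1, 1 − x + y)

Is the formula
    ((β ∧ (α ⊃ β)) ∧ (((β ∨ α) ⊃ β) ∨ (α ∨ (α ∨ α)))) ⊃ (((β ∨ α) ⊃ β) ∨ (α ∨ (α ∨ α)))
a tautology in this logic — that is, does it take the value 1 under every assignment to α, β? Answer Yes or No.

α = 0, β = 0 ↦ 1
α = 0, β = 1/3 ↦ 1
α = 0, β = 2/3 ↦ 1
α = 0, β = 1 ↦ 1
α = 1/3, β = 0 ↦ 1
α = 1/3, β = 1/3 ↦ 1
α = 1/3, β = 2/3 ↦ 1
α = 1/3, β = 1 ↦ 1
α = 2/3, β = 0 ↦ 1
α = 2/3, β = 1/3 ↦ 1
α = 2/3, β = 2/3 ↦ 1
α = 2/3, β = 1 ↦ 1
α = 1, β = 0 ↦ 1
α = 1, β = 1/3 ↦ 1
α = 1, β = 2/3 ↦ 1
α = 1, β = 1 ↦ 1
Every assignment gives a value ≥ 1.

Yes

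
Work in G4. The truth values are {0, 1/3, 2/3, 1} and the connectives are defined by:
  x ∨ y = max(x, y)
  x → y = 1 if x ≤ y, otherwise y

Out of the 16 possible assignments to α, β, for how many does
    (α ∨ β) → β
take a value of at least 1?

10

α = 0, β = 0 ↦ 1  ≥
α = 0, β = 1/3 ↦ 1  ≥
α = 0, β = 2/3 ↦ 1  ≥
α = 0, β = 1 ↦ 1  ≥
α = 1/3, β = 0 ↦ 0  <
α = 1/3, β = 1/3 ↦ 1  ≥
α = 1/3, β = 2/3 ↦ 1  ≥
α = 1/3, β = 1 ↦ 1  ≥
α = 2/3, β = 0 ↦ 0  <
α = 2/3, β = 1/3 ↦ 1/3  <
α = 2/3, β = 2/3 ↦ 1  ≥
α = 2/3, β = 1 ↦ 1  ≥
α = 1, β = 0 ↦ 0  <
α = 1, β = 1/3 ↦ 1/3  <
α = 1, β = 2/3 ↦ 2/3  <
α = 1, β = 1 ↦ 1  ≥
So 10 of the 16 assignments meet the threshold.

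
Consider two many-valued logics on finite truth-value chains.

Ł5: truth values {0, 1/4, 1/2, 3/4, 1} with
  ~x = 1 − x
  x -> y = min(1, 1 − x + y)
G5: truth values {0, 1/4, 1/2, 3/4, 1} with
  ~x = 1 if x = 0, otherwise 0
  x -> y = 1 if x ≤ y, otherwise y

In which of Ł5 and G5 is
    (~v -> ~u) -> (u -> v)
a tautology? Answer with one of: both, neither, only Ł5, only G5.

In Ł5: every assignment gives 1 — tautology.
In G5: at u = 1/2, v = 1/4 the value is 1/4 — not a tautology.

only Ł5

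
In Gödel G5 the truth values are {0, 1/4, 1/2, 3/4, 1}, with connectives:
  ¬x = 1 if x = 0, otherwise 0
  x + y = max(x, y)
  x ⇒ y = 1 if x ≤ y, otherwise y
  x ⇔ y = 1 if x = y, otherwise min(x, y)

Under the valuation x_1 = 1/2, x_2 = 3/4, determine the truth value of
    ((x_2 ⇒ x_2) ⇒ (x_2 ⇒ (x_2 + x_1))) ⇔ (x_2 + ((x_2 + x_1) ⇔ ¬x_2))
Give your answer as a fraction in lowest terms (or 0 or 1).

3/4

x_2 ⇒ x_2 = 3/4 ⇒ 3/4 = 1
x_2 + x_1 = 3/4 + 1/2 = 3/4
x_2 ⇒ (x_2 + x_1) = 3/4 ⇒ 3/4 = 1
(x_2 ⇒ x_2) ⇒ (x_2 ⇒ (x_2 + x_1)) = 1 ⇒ 1 = 1
x_2 + x_1 = 3/4 + 1/2 = 3/4
¬x_2 = ¬3/4 = 0
(x_2 + x_1) ⇔ ¬x_2 = 3/4 ⇔ 0 = 0
x_2 + ((x_2 + x_1) ⇔ ¬x_2) = 3/4 + 0 = 3/4
((x_2 ⇒ x_2) ⇒ (x_2 ⇒ (x_2 + x_1))) ⇔ (x_2 + ((x_2 + x_1) ⇔ ¬x_2)) = 1 ⇔ 3/4 = 3/4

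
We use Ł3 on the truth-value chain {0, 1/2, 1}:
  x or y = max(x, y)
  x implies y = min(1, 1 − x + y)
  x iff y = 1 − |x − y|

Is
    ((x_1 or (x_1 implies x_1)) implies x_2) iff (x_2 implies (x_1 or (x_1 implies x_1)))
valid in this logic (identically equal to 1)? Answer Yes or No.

Counterexample: take x_1 = 0, x_2 = 0.
x_1 implies x_1 = 0 implies 0 = 1
x_1 or (x_1 implies x_1) = 0 or 1 = 1
(x_1 or (x_1 implies x_1)) implies x_2 = 1 implies 0 = 0
x_2 implies (x_1 or (x_1 implies x_1)) = 0 implies 1 = 1
((x_1 or (x_1 implies x_1)) implies x_2) iff (x_2 implies (x_1 or (x_1 implies x_1))) = 0 iff 1 = 0
This gives 0 ≠ 1.

No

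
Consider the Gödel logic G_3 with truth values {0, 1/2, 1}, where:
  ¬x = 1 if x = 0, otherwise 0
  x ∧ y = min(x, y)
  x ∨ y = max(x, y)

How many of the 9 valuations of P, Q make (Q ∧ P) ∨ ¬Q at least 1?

P = 0, Q = 0 ↦ 1  ≥
P = 0, Q = 1/2 ↦ 0  <
P = 0, Q = 1 ↦ 0  <
P = 1/2, Q = 0 ↦ 1  ≥
P = 1/2, Q = 1/2 ↦ 1/2  <
P = 1/2, Q = 1 ↦ 1/2  <
P = 1, Q = 0 ↦ 1  ≥
P = 1, Q = 1/2 ↦ 1/2  <
P = 1, Q = 1 ↦ 1  ≥
So 4 of the 9 assignments meet the threshold.

4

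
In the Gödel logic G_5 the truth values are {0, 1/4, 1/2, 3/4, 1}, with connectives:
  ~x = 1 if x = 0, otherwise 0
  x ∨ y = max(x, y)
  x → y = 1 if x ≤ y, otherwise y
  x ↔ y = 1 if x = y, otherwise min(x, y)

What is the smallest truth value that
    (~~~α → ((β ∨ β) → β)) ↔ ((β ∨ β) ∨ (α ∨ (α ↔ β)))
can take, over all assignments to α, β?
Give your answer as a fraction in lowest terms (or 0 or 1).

1/4

Take α = 0, β = 1/4:
~α = ~0 = 1
~~α = ~1 = 0
~~~α = ~0 = 1
β ∨ β = 1/4 ∨ 1/4 = 1/4
(β ∨ β) → β = 1/4 → 1/4 = 1
~~~α → ((β ∨ β) → β) = 1 → 1 = 1
β ∨ β = 1/4 ∨ 1/4 = 1/4
α ↔ β = 0 ↔ 1/4 = 0
α ∨ (α ↔ β) = 0 ∨ 0 = 0
(β ∨ β) ∨ (α ∨ (α ↔ β)) = 1/4 ∨ 0 = 1/4
(~~~α → ((β ∨ β) → β)) ↔ ((β ∨ β) ∨ (α ∨ (α ↔ β))) = 1 ↔ 1/4 = 1/4
No assignment yields a value below 1/4, so this is the minimum.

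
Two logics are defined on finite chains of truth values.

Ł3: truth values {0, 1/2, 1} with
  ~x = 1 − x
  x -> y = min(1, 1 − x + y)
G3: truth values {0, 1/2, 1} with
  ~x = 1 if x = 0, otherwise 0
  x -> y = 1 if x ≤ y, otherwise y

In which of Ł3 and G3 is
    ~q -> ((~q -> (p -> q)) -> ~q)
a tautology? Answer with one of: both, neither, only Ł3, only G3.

In Ł3: every assignment gives 1 — tautology.
In G3: every assignment gives 1 — tautology.

both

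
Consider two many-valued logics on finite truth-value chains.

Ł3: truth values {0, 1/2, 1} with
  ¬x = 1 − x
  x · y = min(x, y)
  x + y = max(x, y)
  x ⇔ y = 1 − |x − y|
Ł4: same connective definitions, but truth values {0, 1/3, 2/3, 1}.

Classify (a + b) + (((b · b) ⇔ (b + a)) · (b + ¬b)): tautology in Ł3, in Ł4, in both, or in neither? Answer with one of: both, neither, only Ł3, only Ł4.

neither

In Ł3: at a = 0, b = 1/2 the value is 1/2 — not a tautology.
In Ł4: at a = 0, b = 1/3 the value is 2/3 — not a tautology.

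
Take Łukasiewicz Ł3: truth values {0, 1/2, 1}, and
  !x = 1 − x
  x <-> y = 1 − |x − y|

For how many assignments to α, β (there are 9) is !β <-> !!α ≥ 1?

α = 0, β = 0 ↦ 0  <
α = 0, β = 1/2 ↦ 1/2  <
α = 0, β = 1 ↦ 1  ≥
α = 1/2, β = 0 ↦ 1/2  <
α = 1/2, β = 1/2 ↦ 1  ≥
α = 1/2, β = 1 ↦ 1/2  <
α = 1, β = 0 ↦ 1  ≥
α = 1, β = 1/2 ↦ 1/2  <
α = 1, β = 1 ↦ 0  <
So 3 of the 9 assignments meet the threshold.

3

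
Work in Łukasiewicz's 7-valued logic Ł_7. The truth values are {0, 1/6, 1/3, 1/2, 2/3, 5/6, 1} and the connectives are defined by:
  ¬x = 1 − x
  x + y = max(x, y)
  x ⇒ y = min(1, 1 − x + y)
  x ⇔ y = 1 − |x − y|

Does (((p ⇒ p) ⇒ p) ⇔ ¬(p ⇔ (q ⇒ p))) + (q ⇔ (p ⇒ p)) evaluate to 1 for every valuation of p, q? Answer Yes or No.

Counterexample: take p = 0, q = 0.
p ⇒ p = 0 ⇒ 0 = 1
(p ⇒ p) ⇒ p = 1 ⇒ 0 = 0
q ⇒ p = 0 ⇒ 0 = 1
p ⇔ (q ⇒ p) = 0 ⇔ 1 = 0
¬(p ⇔ (q ⇒ p)) = ¬0 = 1
((p ⇒ p) ⇒ p) ⇔ ¬(p ⇔ (q ⇒ p)) = 0 ⇔ 1 = 0
p ⇒ p = 0 ⇒ 0 = 1
q ⇔ (p ⇒ p) = 0 ⇔ 1 = 0
(((p ⇒ p) ⇒ p) ⇔ ¬(p ⇔ (q ⇒ p))) + (q ⇔ (p ⇒ p)) = 0 + 0 = 0
This gives 0 ≠ 1.

No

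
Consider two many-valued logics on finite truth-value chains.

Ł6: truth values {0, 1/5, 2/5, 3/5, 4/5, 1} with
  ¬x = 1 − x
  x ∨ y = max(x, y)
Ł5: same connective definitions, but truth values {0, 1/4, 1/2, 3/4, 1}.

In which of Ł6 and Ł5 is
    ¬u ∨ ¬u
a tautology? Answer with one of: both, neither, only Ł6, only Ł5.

In Ł6: at u = 1/5 the value is 4/5 — not a tautology.
In Ł5: at u = 1/4 the value is 3/4 — not a tautology.

neither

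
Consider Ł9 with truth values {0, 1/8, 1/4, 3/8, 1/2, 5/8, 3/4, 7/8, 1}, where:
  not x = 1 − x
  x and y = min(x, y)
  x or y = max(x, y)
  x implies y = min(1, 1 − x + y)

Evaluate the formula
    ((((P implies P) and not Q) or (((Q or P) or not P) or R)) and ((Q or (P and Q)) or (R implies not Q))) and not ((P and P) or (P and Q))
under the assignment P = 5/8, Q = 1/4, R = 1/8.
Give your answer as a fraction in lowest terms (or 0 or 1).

P implies P = 5/8 implies 5/8 = 1
not Q = not 1/4 = 3/4
(P implies P) and not Q = 1 and 3/4 = 3/4
Q or P = 1/4 or 5/8 = 5/8
not P = not 5/8 = 3/8
(Q or P) or not P = 5/8 or 3/8 = 5/8
((Q or P) or not P) or R = 5/8 or 1/8 = 5/8
((P implies P) and not Q) or (((Q or P) or not P) or R) = 3/4 or 5/8 = 3/4
P and Q = 5/8 and 1/4 = 1/4
Q or (P and Q) = 1/4 or 1/4 = 1/4
not Q = not 1/4 = 3/4
R implies not Q = 1/8 implies 3/4 = 1
(Q or (P and Q)) or (R implies not Q) = 1/4 or 1 = 1
(((P implies P) and not Q) or (((Q or P) or not P) or R)) and ((Q or (P and Q)) or (R implies not Q)) = 3/4 and 1 = 3/4
P and P = 5/8 and 5/8 = 5/8
P and Q = 5/8 and 1/4 = 1/4
(P and P) or (P and Q) = 5/8 or 1/4 = 5/8
not ((P and P) or (P and Q)) = not 5/8 = 3/8
((((P implies P) and not Q) or (((Q or P) or not P) or R)) and ((Q or (P and Q)) or (R implies not Q))) and not ((P and P) or (P and Q)) = 3/4 and 3/8 = 3/8

3/8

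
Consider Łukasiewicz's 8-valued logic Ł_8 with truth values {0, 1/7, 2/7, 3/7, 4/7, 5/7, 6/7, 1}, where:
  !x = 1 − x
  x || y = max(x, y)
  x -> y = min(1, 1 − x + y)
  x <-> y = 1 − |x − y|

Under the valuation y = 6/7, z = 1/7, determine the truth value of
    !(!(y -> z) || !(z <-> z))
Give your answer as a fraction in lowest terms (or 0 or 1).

2/7

y -> z = 6/7 -> 1/7 = 2/7
!(y -> z) = !2/7 = 5/7
z <-> z = 1/7 <-> 1/7 = 1
!(z <-> z) = !1 = 0
!(y -> z) || !(z <-> z) = 5/7 || 0 = 5/7
!(!(y -> z) || !(z <-> z)) = !5/7 = 2/7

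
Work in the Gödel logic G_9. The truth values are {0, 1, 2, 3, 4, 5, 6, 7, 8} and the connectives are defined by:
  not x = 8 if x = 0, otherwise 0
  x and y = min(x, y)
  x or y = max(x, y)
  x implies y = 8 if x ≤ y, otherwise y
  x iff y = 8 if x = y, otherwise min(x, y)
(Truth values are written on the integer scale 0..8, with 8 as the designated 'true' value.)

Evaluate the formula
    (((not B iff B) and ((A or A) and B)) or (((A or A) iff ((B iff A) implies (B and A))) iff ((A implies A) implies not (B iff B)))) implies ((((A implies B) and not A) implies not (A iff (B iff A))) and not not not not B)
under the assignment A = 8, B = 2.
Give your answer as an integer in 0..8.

8

not B = not 2 = 0
not B iff B = 0 iff 2 = 0
A or A = 8 or 8 = 8
(A or A) and B = 8 and 2 = 2
(not B iff B) and ((A or A) and B) = 0 and 2 = 0
A or A = 8 or 8 = 8
B iff A = 2 iff 8 = 2
B and A = 2 and 8 = 2
(B iff A) implies (B and A) = 2 implies 2 = 8
(A or A) iff ((B iff A) implies (B and A)) = 8 iff 8 = 8
A implies A = 8 implies 8 = 8
B iff B = 2 iff 2 = 8
not (B iff B) = not 8 = 0
(A implies A) implies not (B iff B) = 8 implies 0 = 0
((A or A) iff ((B iff A) implies (B and A))) iff ((A implies A) implies not (B iff B)) = 8 iff 0 = 0
((not B iff B) and ((A or A) and B)) or (((A or A) iff ((B iff A) implies (B and A))) iff ((A implies A) implies not (B iff B))) = 0 or 0 = 0
A implies B = 8 implies 2 = 2
not A = not 8 = 0
(A implies B) and not A = 2 and 0 = 0
B iff A = 2 iff 8 = 2
A iff (B iff A) = 8 iff 2 = 2
not (A iff (B iff A)) = not 2 = 0
((A implies B) and not A) implies not (A iff (B iff A)) = 0 implies 0 = 8
not B = not 2 = 0
not not B = not 0 = 8
not not not B = not 8 = 0
not not not not B = not 0 = 8
(((A implies B) and not A) implies not (A iff (B iff A))) and not not not not B = 8 and 8 = 8
(((not B iff B) and ((A or A) and B)) or (((A or A) iff ((B iff A) implies (B and A))) iff ((A implies A) implies not (B iff B)))) implies ((((A implies B) and not A) implies not (A iff (B iff A))) and not not not not B) = 0 implies 8 = 8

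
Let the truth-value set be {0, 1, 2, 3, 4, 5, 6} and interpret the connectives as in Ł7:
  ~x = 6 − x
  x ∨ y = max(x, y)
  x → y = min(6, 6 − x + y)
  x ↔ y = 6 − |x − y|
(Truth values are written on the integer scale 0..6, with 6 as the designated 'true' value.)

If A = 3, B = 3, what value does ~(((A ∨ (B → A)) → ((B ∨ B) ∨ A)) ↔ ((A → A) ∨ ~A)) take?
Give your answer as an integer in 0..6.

3

B → A = 3 → 3 = 6
A ∨ (B → A) = 3 ∨ 6 = 6
B ∨ B = 3 ∨ 3 = 3
(B ∨ B) ∨ A = 3 ∨ 3 = 3
(A ∨ (B → A)) → ((B ∨ B) ∨ A) = 6 → 3 = 3
A → A = 3 → 3 = 6
~A = ~3 = 3
(A → A) ∨ ~A = 6 ∨ 3 = 6
((A ∨ (B → A)) → ((B ∨ B) ∨ A)) ↔ ((A → A) ∨ ~A) = 3 ↔ 6 = 3
~(((A ∨ (B → A)) → ((B ∨ B) ∨ A)) ↔ ((A → A) ∨ ~A)) = ~3 = 3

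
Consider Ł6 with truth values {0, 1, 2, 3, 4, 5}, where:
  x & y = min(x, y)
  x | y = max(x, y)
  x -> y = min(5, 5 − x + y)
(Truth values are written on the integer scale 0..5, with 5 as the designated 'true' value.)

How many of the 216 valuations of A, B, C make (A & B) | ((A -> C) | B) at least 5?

value 5: 141 assignments (counts)
value 4: 35 assignments
value 3: 22 assignments
value 2: 12 assignments
value 1: 5 assignments
value 0: 1 assignment
So 141 of the 216 assignments meet the threshold.

141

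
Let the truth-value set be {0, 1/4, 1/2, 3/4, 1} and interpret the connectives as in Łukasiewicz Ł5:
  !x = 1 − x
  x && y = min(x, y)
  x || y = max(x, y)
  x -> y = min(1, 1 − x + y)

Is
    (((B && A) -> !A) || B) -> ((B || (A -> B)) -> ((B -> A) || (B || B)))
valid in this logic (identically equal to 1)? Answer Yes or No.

Counterexample: take A = 0, B = 1/4.
B && A = 1/4 && 0 = 0
!A = !0 = 1
(B && A) -> !A = 0 -> 1 = 1
((B && A) -> !A) || B = 1 || 1/4 = 1
A -> B = 0 -> 1/4 = 1
B || (A -> B) = 1/4 || 1 = 1
B -> A = 1/4 -> 0 = 3/4
B || B = 1/4 || 1/4 = 1/4
(B -> A) || (B || B) = 3/4 || 1/4 = 3/4
(B || (A -> B)) -> ((B -> A) || (B || B)) = 1 -> 3/4 = 3/4
(((B && A) -> !A) || B) -> ((B || (A -> B)) -> ((B -> A) || (B || B))) = 1 -> 3/4 = 3/4
This gives 3/4 ≠ 1.

No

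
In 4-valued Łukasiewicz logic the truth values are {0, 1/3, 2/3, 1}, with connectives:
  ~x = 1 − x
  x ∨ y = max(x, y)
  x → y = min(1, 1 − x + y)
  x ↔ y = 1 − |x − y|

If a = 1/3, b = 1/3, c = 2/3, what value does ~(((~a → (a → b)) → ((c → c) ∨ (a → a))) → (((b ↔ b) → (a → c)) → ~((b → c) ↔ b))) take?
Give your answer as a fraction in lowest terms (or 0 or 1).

1/3

~a = ~1/3 = 2/3
a → b = 1/3 → 1/3 = 1
~a → (a → b) = 2/3 → 1 = 1
c → c = 2/3 → 2/3 = 1
a → a = 1/3 → 1/3 = 1
(c → c) ∨ (a → a) = 1 ∨ 1 = 1
(~a → (a → b)) → ((c → c) ∨ (a → a)) = 1 → 1 = 1
b ↔ b = 1/3 ↔ 1/3 = 1
a → c = 1/3 → 2/3 = 1
(b ↔ b) → (a → c) = 1 → 1 = 1
b → c = 1/3 → 2/3 = 1
(b → c) ↔ b = 1 ↔ 1/3 = 1/3
~((b → c) ↔ b) = ~1/3 = 2/3
((b ↔ b) → (a → c)) → ~((b → c) ↔ b) = 1 → 2/3 = 2/3
((~a → (a → b)) → ((c → c) ∨ (a → a))) → (((b ↔ b) → (a → c)) → ~((b → c) ↔ b)) = 1 → 2/3 = 2/3
~(((~a → (a → b)) → ((c → c) ∨ (a → a))) → (((b ↔ b) → (a → c)) → ~((b → c) ↔ b))) = ~2/3 = 1/3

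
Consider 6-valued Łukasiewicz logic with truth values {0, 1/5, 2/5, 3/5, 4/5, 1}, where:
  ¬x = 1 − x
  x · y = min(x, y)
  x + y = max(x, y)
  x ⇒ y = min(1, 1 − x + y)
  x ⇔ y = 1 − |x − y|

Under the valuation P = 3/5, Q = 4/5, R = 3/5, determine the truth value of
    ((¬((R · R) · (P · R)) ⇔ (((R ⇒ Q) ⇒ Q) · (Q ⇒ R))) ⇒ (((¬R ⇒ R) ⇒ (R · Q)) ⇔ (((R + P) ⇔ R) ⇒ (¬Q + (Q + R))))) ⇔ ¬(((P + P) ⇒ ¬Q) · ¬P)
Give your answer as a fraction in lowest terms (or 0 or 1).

R · R = 3/5 · 3/5 = 3/5
P · R = 3/5 · 3/5 = 3/5
(R · R) · (P · R) = 3/5 · 3/5 = 3/5
¬((R · R) · (P · R)) = ¬3/5 = 2/5
R ⇒ Q = 3/5 ⇒ 4/5 = 1
(R ⇒ Q) ⇒ Q = 1 ⇒ 4/5 = 4/5
Q ⇒ R = 4/5 ⇒ 3/5 = 4/5
((R ⇒ Q) ⇒ Q) · (Q ⇒ R) = 4/5 · 4/5 = 4/5
¬((R · R) · (P · R)) ⇔ (((R ⇒ Q) ⇒ Q) · (Q ⇒ R)) = 2/5 ⇔ 4/5 = 3/5
¬R = ¬3/5 = 2/5
¬R ⇒ R = 2/5 ⇒ 3/5 = 1
R · Q = 3/5 · 4/5 = 3/5
(¬R ⇒ R) ⇒ (R · Q) = 1 ⇒ 3/5 = 3/5
R + P = 3/5 + 3/5 = 3/5
(R + P) ⇔ R = 3/5 ⇔ 3/5 = 1
¬Q = ¬4/5 = 1/5
Q + R = 4/5 + 3/5 = 4/5
¬Q + (Q + R) = 1/5 + 4/5 = 4/5
((R + P) ⇔ R) ⇒ (¬Q + (Q + R)) = 1 ⇒ 4/5 = 4/5
((¬R ⇒ R) ⇒ (R · Q)) ⇔ (((R + P) ⇔ R) ⇒ (¬Q + (Q + R))) = 3/5 ⇔ 4/5 = 4/5
(¬((R · R) · (P · R)) ⇔ (((R ⇒ Q) ⇒ Q) · (Q ⇒ R))) ⇒ (((¬R ⇒ R) ⇒ (R · Q)) ⇔ (((R + P) ⇔ R) ⇒ (¬Q + (Q + R)))) = 3/5 ⇒ 4/5 = 1
P + P = 3/5 + 3/5 = 3/5
¬Q = ¬4/5 = 1/5
(P + P) ⇒ ¬Q = 3/5 ⇒ 1/5 = 3/5
¬P = ¬3/5 = 2/5
((P + P) ⇒ ¬Q) · ¬P = 3/5 · 2/5 = 2/5
¬(((P + P) ⇒ ¬Q) · ¬P) = ¬2/5 = 3/5
((¬((R · R) · (P · R)) ⇔ (((R ⇒ Q) ⇒ Q) · (Q ⇒ R))) ⇒ (((¬R ⇒ R) ⇒ (R · Q)) ⇔ (((R + P) ⇔ R) ⇒ (¬Q + (Q + R))))) ⇔ ¬(((P + P) ⇒ ¬Q) · ¬P) = 1 ⇔ 3/5 = 3/5

3/5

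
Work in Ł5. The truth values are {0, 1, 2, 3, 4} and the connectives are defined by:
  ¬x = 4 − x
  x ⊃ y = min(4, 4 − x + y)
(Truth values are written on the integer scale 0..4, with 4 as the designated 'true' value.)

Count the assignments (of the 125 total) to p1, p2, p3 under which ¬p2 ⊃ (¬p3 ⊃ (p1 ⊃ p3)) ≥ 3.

118

value 4: 112 assignments (counts)
value 3: 6 assignments (counts)
value 2: 4 assignments
value 1: 2 assignments
value 0: 1 assignment
So 118 of the 125 assignments meet the threshold.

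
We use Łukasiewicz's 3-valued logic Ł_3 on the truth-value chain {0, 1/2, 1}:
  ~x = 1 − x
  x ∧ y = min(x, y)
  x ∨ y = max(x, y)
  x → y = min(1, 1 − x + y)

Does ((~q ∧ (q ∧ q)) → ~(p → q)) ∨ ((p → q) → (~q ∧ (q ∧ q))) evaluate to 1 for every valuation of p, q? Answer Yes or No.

Counterexample: take p = 0, q = 1/2.
~q = ~1/2 = 1/2
q ∧ q = 1/2 ∧ 1/2 = 1/2
~q ∧ (q ∧ q) = 1/2 ∧ 1/2 = 1/2
p → q = 0 → 1/2 = 1
~(p → q) = ~1 = 0
(~q ∧ (q ∧ q)) → ~(p → q) = 1/2 → 0 = 1/2
p → q = 0 → 1/2 = 1
~q = ~1/2 = 1/2
q ∧ q = 1/2 ∧ 1/2 = 1/2
~q ∧ (q ∧ q) = 1/2 ∧ 1/2 = 1/2
(p → q) → (~q ∧ (q ∧ q)) = 1 → 1/2 = 1/2
((~q ∧ (q ∧ q)) → ~(p → q)) ∨ ((p → q) → (~q ∧ (q ∧ q))) = 1/2 ∨ 1/2 = 1/2
This gives 1/2 ≠ 1.

No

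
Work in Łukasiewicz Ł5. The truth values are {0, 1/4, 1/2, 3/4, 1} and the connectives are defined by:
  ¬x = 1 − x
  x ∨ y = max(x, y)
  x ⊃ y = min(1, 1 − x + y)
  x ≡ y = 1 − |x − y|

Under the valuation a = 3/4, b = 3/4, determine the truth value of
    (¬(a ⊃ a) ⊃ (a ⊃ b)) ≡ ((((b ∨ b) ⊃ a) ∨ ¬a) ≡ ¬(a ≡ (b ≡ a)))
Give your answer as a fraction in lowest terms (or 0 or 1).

a ⊃ a = 3/4 ⊃ 3/4 = 1
¬(a ⊃ a) = ¬1 = 0
a ⊃ b = 3/4 ⊃ 3/4 = 1
¬(a ⊃ a) ⊃ (a ⊃ b) = 0 ⊃ 1 = 1
b ∨ b = 3/4 ∨ 3/4 = 3/4
(b ∨ b) ⊃ a = 3/4 ⊃ 3/4 = 1
¬a = ¬3/4 = 1/4
((b ∨ b) ⊃ a) ∨ ¬a = 1 ∨ 1/4 = 1
b ≡ a = 3/4 ≡ 3/4 = 1
a ≡ (b ≡ a) = 3/4 ≡ 1 = 3/4
¬(a ≡ (b ≡ a)) = ¬3/4 = 1/4
(((b ∨ b) ⊃ a) ∨ ¬a) ≡ ¬(a ≡ (b ≡ a)) = 1 ≡ 1/4 = 1/4
(¬(a ⊃ a) ⊃ (a ⊃ b)) ≡ ((((b ∨ b) ⊃ a) ∨ ¬a) ≡ ¬(a ≡ (b ≡ a))) = 1 ≡ 1/4 = 1/4

1/4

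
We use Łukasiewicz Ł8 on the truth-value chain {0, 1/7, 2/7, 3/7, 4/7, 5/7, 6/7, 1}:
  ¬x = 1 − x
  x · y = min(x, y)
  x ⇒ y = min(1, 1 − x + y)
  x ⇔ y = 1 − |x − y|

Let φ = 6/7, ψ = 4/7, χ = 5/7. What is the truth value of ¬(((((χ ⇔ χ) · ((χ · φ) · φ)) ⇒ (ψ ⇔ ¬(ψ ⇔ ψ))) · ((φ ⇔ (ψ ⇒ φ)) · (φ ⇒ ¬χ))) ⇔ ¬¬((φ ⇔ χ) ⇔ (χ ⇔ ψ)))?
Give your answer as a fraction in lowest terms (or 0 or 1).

χ ⇔ χ = 5/7 ⇔ 5/7 = 1
χ · φ = 5/7 · 6/7 = 5/7
(χ · φ) · φ = 5/7 · 6/7 = 5/7
(χ ⇔ χ) · ((χ · φ) · φ) = 1 · 5/7 = 5/7
ψ ⇔ ψ = 4/7 ⇔ 4/7 = 1
¬(ψ ⇔ ψ) = ¬1 = 0
ψ ⇔ ¬(ψ ⇔ ψ) = 4/7 ⇔ 0 = 3/7
((χ ⇔ χ) · ((χ · φ) · φ)) ⇒ (ψ ⇔ ¬(ψ ⇔ ψ)) = 5/7 ⇒ 3/7 = 5/7
ψ ⇒ φ = 4/7 ⇒ 6/7 = 1
φ ⇔ (ψ ⇒ φ) = 6/7 ⇔ 1 = 6/7
¬χ = ¬5/7 = 2/7
φ ⇒ ¬χ = 6/7 ⇒ 2/7 = 3/7
(φ ⇔ (ψ ⇒ φ)) · (φ ⇒ ¬χ) = 6/7 · 3/7 = 3/7
(((χ ⇔ χ) · ((χ · φ) · φ)) ⇒ (ψ ⇔ ¬(ψ ⇔ ψ))) · ((φ ⇔ (ψ ⇒ φ)) · (φ ⇒ ¬χ)) = 5/7 · 3/7 = 3/7
φ ⇔ χ = 6/7 ⇔ 5/7 = 6/7
χ ⇔ ψ = 5/7 ⇔ 4/7 = 6/7
(φ ⇔ χ) ⇔ (χ ⇔ ψ) = 6/7 ⇔ 6/7 = 1
¬((φ ⇔ χ) ⇔ (χ ⇔ ψ)) = ¬1 = 0
¬¬((φ ⇔ χ) ⇔ (χ ⇔ ψ)) = ¬0 = 1
((((χ ⇔ χ) · ((χ · φ) · φ)) ⇒ (ψ ⇔ ¬(ψ ⇔ ψ))) · ((φ ⇔ (ψ ⇒ φ)) · (φ ⇒ ¬χ))) ⇔ ¬¬((φ ⇔ χ) ⇔ (χ ⇔ ψ)) = 3/7 ⇔ 1 = 3/7
¬(((((χ ⇔ χ) · ((χ · φ) · φ)) ⇒ (ψ ⇔ ¬(ψ ⇔ ψ))) · ((φ ⇔ (ψ ⇒ φ)) · (φ ⇒ ¬χ))) ⇔ ¬¬((φ ⇔ χ) ⇔ (χ ⇔ ψ))) = ¬3/7 = 4/7

4/7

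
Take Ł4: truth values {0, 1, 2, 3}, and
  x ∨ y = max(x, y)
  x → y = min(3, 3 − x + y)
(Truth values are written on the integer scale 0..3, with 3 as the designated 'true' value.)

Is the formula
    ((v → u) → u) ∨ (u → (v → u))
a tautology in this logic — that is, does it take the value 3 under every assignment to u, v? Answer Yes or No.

u = 0, v = 0 ↦ 3
u = 0, v = 1 ↦ 3
u = 0, v = 2 ↦ 3
u = 0, v = 3 ↦ 3
u = 1, v = 0 ↦ 3
u = 1, v = 1 ↦ 3
u = 1, v = 2 ↦ 3
u = 1, v = 3 ↦ 3
u = 2, v = 0 ↦ 3
u = 2, v = 1 ↦ 3
u = 2, v = 2 ↦ 3
u = 2, v = 3 ↦ 3
u = 3, v = 0 ↦ 3
u = 3, v = 1 ↦ 3
u = 3, v = 2 ↦ 3
u = 3, v = 3 ↦ 3
Every assignment gives a value ≥ 3.

Yes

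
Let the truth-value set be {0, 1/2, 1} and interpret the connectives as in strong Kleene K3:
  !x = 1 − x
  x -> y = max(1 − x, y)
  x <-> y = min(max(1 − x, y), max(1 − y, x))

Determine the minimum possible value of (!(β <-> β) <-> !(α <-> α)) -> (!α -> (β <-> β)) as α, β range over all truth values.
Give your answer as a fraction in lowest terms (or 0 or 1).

Take α = 0, β = 1/2:
β <-> β = 1/2 <-> 1/2 = 1/2
!(β <-> β) = !1/2 = 1/2
α <-> α = 0 <-> 0 = 1
!(α <-> α) = !1 = 0
!(β <-> β) <-> !(α <-> α) = 1/2 <-> 0 = 1/2
!α = !0 = 1
β <-> β = 1/2 <-> 1/2 = 1/2
!α -> (β <-> β) = 1 -> 1/2 = 1/2
(!(β <-> β) <-> !(α <-> α)) -> (!α -> (β <-> β)) = 1/2 -> 1/2 = 1/2
No assignment yields a value below 1/2, so this is the minimum.

1/2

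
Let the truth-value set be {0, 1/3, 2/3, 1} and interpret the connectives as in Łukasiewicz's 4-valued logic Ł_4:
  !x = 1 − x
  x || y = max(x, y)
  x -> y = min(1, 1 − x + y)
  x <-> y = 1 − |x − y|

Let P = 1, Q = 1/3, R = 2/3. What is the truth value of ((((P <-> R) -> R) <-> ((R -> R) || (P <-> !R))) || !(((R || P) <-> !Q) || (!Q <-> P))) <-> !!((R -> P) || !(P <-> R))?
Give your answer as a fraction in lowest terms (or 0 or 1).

1

P <-> R = 1 <-> 2/3 = 2/3
(P <-> R) -> R = 2/3 -> 2/3 = 1
R -> R = 2/3 -> 2/3 = 1
!R = !2/3 = 1/3
P <-> !R = 1 <-> 1/3 = 1/3
(R -> R) || (P <-> !R) = 1 || 1/3 = 1
((P <-> R) -> R) <-> ((R -> R) || (P <-> !R)) = 1 <-> 1 = 1
R || P = 2/3 || 1 = 1
!Q = !1/3 = 2/3
(R || P) <-> !Q = 1 <-> 2/3 = 2/3
!Q = !1/3 = 2/3
!Q <-> P = 2/3 <-> 1 = 2/3
((R || P) <-> !Q) || (!Q <-> P) = 2/3 || 2/3 = 2/3
!(((R || P) <-> !Q) || (!Q <-> P)) = !2/3 = 1/3
(((P <-> R) -> R) <-> ((R -> R) || (P <-> !R))) || !(((R || P) <-> !Q) || (!Q <-> P)) = 1 || 1/3 = 1
R -> P = 2/3 -> 1 = 1
P <-> R = 1 <-> 2/3 = 2/3
!(P <-> R) = !2/3 = 1/3
(R -> P) || !(P <-> R) = 1 || 1/3 = 1
!((R -> P) || !(P <-> R)) = !1 = 0
!!((R -> P) || !(P <-> R)) = !0 = 1
((((P <-> R) -> R) <-> ((R -> R) || (P <-> !R))) || !(((R || P) <-> !Q) || (!Q <-> P))) <-> !!((R -> P) || !(P <-> R)) = 1 <-> 1 = 1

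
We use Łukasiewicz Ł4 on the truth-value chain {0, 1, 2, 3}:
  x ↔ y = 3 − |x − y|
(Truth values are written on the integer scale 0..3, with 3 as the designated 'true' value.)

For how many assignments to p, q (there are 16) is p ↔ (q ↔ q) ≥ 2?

p = 0, q = 0 ↦ 0  <
p = 0, q = 1 ↦ 0  <
p = 0, q = 2 ↦ 0  <
p = 0, q = 3 ↦ 0  <
p = 1, q = 0 ↦ 1  <
p = 1, q = 1 ↦ 1  <
p = 1, q = 2 ↦ 1  <
p = 1, q = 3 ↦ 1  <
p = 2, q = 0 ↦ 2  ≥
p = 2, q = 1 ↦ 2  ≥
p = 2, q = 2 ↦ 2  ≥
p = 2, q = 3 ↦ 2  ≥
p = 3, q = 0 ↦ 3  ≥
p = 3, q = 1 ↦ 3  ≥
p = 3, q = 2 ↦ 3  ≥
p = 3, q = 3 ↦ 3  ≥
So 8 of the 16 assignments meet the threshold.

8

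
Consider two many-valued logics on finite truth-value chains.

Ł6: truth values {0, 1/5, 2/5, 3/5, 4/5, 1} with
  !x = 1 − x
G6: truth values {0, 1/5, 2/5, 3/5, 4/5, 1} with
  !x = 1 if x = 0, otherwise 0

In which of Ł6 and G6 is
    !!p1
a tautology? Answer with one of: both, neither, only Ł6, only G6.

In Ł6: at p1 = 0 the value is 0 — not a tautology.
In G6: at p1 = 0 the value is 0 — not a tautology.

neither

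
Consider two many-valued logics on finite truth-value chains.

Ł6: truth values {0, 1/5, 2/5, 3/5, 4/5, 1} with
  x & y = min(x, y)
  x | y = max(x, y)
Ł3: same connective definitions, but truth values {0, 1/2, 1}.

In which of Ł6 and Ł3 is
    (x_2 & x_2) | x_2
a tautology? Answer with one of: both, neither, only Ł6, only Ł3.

neither

In Ł6: at x_2 = 0 the value is 0 — not a tautology.
In Ł3: at x_2 = 0 the value is 0 — not a tautology.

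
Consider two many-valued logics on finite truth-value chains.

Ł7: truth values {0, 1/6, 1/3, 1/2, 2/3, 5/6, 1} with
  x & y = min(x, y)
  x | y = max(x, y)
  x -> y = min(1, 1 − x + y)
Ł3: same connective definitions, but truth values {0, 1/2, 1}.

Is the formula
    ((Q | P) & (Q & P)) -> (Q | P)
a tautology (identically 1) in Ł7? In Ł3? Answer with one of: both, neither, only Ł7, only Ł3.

both

In Ł7: every assignment gives 1 — tautology.
In Ł3: every assignment gives 1 — tautology.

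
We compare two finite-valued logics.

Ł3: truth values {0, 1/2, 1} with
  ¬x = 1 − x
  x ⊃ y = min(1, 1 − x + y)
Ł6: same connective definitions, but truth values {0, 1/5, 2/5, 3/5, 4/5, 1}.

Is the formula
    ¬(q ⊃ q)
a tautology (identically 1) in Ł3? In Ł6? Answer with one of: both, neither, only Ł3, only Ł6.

neither

In Ł3: at q = 0 the value is 0 — not a tautology.
In Ł6: at q = 0 the value is 0 — not a tautology.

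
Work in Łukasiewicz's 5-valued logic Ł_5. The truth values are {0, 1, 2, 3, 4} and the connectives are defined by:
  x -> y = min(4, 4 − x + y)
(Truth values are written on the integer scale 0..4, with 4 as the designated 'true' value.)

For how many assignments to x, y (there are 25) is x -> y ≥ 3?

19

value 4: 15 assignments (counts)
value 3: 4 assignments (counts)
value 2: 3 assignments
value 1: 2 assignments
value 0: 1 assignment
So 19 of the 25 assignments meet the threshold.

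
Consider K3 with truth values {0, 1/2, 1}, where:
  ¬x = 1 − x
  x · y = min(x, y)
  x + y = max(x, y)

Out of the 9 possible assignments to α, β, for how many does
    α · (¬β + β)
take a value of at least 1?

2

α = 0, β = 0 ↦ 0  <
α = 0, β = 1/2 ↦ 0  <
α = 0, β = 1 ↦ 0  <
α = 1/2, β = 0 ↦ 1/2  <
α = 1/2, β = 1/2 ↦ 1/2  <
α = 1/2, β = 1 ↦ 1/2  <
α = 1, β = 0 ↦ 1  ≥
α = 1, β = 1/2 ↦ 1/2  <
α = 1, β = 1 ↦ 1  ≥
So 2 of the 9 assignments meet the threshold.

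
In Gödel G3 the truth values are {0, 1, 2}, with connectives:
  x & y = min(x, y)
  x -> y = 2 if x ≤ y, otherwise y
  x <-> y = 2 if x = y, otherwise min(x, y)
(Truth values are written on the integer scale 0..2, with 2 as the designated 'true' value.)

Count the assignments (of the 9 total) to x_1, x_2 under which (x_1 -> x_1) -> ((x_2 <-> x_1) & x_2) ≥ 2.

1

x_1 = 0, x_2 = 0 ↦ 0  <
x_1 = 0, x_2 = 1 ↦ 0  <
x_1 = 0, x_2 = 2 ↦ 0  <
x_1 = 1, x_2 = 0 ↦ 0  <
x_1 = 1, x_2 = 1 ↦ 1  <
x_1 = 1, x_2 = 2 ↦ 1  <
x_1 = 2, x_2 = 0 ↦ 0  <
x_1 = 2, x_2 = 1 ↦ 1  <
x_1 = 2, x_2 = 2 ↦ 2  ≥
So 1 of the 9 assignments meets the threshold.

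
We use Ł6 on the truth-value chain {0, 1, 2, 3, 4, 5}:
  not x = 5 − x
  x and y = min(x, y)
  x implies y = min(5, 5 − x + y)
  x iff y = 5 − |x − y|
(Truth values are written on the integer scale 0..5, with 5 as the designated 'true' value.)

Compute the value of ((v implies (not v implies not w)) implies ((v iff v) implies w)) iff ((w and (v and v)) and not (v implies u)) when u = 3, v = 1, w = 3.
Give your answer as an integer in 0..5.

2

not v = not 1 = 4
not w = not 3 = 2
not v implies not w = 4 implies 2 = 3
v implies (not v implies not w) = 1 implies 3 = 5
v iff v = 1 iff 1 = 5
(v iff v) implies w = 5 implies 3 = 3
(v implies (not v implies not w)) implies ((v iff v) implies w) = 5 implies 3 = 3
v and v = 1 and 1 = 1
w and (v and v) = 3 and 1 = 1
v implies u = 1 implies 3 = 5
not (v implies u) = not 5 = 0
(w and (v and v)) and not (v implies u) = 1 and 0 = 0
((v implies (not v implies not w)) implies ((v iff v) implies w)) iff ((w and (v and v)) and not (v implies u)) = 3 iff 0 = 2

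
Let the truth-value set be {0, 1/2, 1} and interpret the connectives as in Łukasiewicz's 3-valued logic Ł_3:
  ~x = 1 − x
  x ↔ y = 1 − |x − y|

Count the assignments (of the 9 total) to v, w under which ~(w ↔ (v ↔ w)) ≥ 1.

2

v = 0, w = 0 ↦ 1  ≥
v = 0, w = 1/2 ↦ 0  <
v = 0, w = 1 ↦ 1  ≥
v = 1/2, w = 0 ↦ 1/2  <
v = 1/2, w = 1/2 ↦ 1/2  <
v = 1/2, w = 1 ↦ 1/2  <
v = 1, w = 0 ↦ 0  <
v = 1, w = 1/2 ↦ 0  <
v = 1, w = 1 ↦ 0  <
So 2 of the 9 assignments meet the threshold.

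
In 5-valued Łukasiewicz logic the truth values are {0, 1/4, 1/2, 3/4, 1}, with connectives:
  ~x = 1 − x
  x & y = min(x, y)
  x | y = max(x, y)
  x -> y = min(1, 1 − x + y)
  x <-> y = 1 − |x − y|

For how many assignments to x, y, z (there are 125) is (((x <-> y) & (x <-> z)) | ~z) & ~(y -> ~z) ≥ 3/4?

6

value 1: 1 assignment (counts)
value 3/4: 5 assignments (counts)
value 1/2: 15 assignments
value 1/4: 25 assignments
value 0: 79 assignments
So 6 of the 125 assignments meet the threshold.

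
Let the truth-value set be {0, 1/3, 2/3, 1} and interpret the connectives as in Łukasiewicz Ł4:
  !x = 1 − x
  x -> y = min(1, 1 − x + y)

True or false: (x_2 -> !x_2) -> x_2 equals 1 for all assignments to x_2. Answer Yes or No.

Counterexample: take x_2 = 0.
!x_2 = !0 = 1
x_2 -> !x_2 = 0 -> 1 = 1
(x_2 -> !x_2) -> x_2 = 1 -> 0 = 0
This gives 0 ≠ 1.

No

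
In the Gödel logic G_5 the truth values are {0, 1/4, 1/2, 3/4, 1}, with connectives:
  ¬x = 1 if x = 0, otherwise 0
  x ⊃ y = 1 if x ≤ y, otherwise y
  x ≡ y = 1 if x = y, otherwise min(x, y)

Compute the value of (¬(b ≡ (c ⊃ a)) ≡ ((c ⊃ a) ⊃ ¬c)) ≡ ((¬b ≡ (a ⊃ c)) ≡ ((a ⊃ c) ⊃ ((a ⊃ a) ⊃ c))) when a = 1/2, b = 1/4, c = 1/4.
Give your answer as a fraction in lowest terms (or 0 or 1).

c ⊃ a = 1/4 ⊃ 1/2 = 1
b ≡ (c ⊃ a) = 1/4 ≡ 1 = 1/4
¬(b ≡ (c ⊃ a)) = ¬1/4 = 0
c ⊃ a = 1/4 ⊃ 1/2 = 1
¬c = ¬1/4 = 0
(c ⊃ a) ⊃ ¬c = 1 ⊃ 0 = 0
¬(b ≡ (c ⊃ a)) ≡ ((c ⊃ a) ⊃ ¬c) = 0 ≡ 0 = 1
¬b = ¬1/4 = 0
a ⊃ c = 1/2 ⊃ 1/4 = 1/4
¬b ≡ (a ⊃ c) = 0 ≡ 1/4 = 0
a ⊃ c = 1/2 ⊃ 1/4 = 1/4
a ⊃ a = 1/2 ⊃ 1/2 = 1
(a ⊃ a) ⊃ c = 1 ⊃ 1/4 = 1/4
(a ⊃ c) ⊃ ((a ⊃ a) ⊃ c) = 1/4 ⊃ 1/4 = 1
(¬b ≡ (a ⊃ c)) ≡ ((a ⊃ c) ⊃ ((a ⊃ a) ⊃ c)) = 0 ≡ 1 = 0
(¬(b ≡ (c ⊃ a)) ≡ ((c ⊃ a) ⊃ ¬c)) ≡ ((¬b ≡ (a ⊃ c)) ≡ ((a ⊃ c) ⊃ ((a ⊃ a) ⊃ c))) = 1 ≡ 0 = 0

0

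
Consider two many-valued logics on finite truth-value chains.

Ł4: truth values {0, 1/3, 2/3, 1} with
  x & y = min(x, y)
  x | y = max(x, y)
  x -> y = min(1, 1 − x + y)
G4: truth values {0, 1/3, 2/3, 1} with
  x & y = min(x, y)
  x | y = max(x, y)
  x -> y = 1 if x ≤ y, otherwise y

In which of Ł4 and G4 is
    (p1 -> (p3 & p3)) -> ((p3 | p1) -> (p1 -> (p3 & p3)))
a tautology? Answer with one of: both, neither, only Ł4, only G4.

In Ł4: every assignment gives 1 — tautology.
In G4: every assignment gives 1 — tautology.

both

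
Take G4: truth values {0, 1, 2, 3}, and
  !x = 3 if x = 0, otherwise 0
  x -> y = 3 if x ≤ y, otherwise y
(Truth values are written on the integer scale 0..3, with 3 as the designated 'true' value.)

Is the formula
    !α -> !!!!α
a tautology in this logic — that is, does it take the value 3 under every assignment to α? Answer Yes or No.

Counterexample: take α = 0.
!α = !0 = 3
!α = !0 = 3
!!α = !3 = 0
!!!α = !0 = 3
!!!!α = !3 = 0
!α -> !!!!α = 3 -> 0 = 0
This gives 0 ≠ 3.

No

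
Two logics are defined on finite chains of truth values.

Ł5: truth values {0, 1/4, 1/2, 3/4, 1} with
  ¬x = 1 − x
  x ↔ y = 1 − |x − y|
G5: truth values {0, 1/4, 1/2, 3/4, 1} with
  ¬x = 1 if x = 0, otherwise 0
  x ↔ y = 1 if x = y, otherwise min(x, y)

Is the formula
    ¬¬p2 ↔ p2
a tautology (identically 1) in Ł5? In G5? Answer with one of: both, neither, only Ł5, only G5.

only Ł5

In Ł5: every assignment gives 1 — tautology.
In G5: at p2 = 1/4 the value is 1/4 — not a tautology.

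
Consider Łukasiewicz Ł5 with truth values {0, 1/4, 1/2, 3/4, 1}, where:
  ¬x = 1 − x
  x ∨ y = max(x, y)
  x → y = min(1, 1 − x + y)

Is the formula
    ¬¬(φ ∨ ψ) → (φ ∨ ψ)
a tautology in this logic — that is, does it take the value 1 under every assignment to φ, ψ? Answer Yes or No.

Yes

At φ = 3/4, ψ = 1, for instance:
φ ∨ ψ = 3/4 ∨ 1 = 1
¬(φ ∨ ψ) = ¬1 = 0
¬¬(φ ∨ ψ) = ¬0 = 1
¬¬(φ ∨ ψ) → (φ ∨ ψ) = 1 → 1 = 1
and checking the remaining 24 assignments likewise gives ≥ 1 in every case.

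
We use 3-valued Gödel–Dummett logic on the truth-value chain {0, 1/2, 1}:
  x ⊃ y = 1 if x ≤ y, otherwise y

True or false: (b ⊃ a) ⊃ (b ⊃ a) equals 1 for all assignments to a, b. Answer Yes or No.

Yes

a = 0, b = 0 ↦ 1
a = 0, b = 1/2 ↦ 1
a = 0, b = 1 ↦ 1
a = 1/2, b = 0 ↦ 1
a = 1/2, b = 1/2 ↦ 1
a = 1/2, b = 1 ↦ 1
a = 1, b = 0 ↦ 1
a = 1, b = 1/2 ↦ 1
a = 1, b = 1 ↦ 1
Every assignment gives a value ≥ 1.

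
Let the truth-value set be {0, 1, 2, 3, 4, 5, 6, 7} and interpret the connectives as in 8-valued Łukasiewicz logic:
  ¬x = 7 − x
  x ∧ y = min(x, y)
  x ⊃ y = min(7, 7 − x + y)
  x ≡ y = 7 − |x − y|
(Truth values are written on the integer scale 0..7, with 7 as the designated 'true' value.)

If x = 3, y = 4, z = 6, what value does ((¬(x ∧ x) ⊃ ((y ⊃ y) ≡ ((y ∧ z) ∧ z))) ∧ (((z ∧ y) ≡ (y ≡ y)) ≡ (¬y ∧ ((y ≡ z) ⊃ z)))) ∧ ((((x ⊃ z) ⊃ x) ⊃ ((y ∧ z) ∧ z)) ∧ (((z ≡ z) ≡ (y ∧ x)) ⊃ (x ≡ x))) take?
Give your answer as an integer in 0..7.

x ∧ x = 3 ∧ 3 = 3
¬(x ∧ x) = ¬3 = 4
y ⊃ y = 4 ⊃ 4 = 7
y ∧ z = 4 ∧ 6 = 4
(y ∧ z) ∧ z = 4 ∧ 6 = 4
(y ⊃ y) ≡ ((y ∧ z) ∧ z) = 7 ≡ 4 = 4
¬(x ∧ x) ⊃ ((y ⊃ y) ≡ ((y ∧ z) ∧ z)) = 4 ⊃ 4 = 7
z ∧ y = 6 ∧ 4 = 4
y ≡ y = 4 ≡ 4 = 7
(z ∧ y) ≡ (y ≡ y) = 4 ≡ 7 = 4
¬y = ¬4 = 3
y ≡ z = 4 ≡ 6 = 5
(y ≡ z) ⊃ z = 5 ⊃ 6 = 7
¬y ∧ ((y ≡ z) ⊃ z) = 3 ∧ 7 = 3
((z ∧ y) ≡ (y ≡ y)) ≡ (¬y ∧ ((y ≡ z) ⊃ z)) = 4 ≡ 3 = 6
(¬(x ∧ x) ⊃ ((y ⊃ y) ≡ ((y ∧ z) ∧ z))) ∧ (((z ∧ y) ≡ (y ≡ y)) ≡ (¬y ∧ ((y ≡ z) ⊃ z))) = 7 ∧ 6 = 6
x ⊃ z = 3 ⊃ 6 = 7
(x ⊃ z) ⊃ x = 7 ⊃ 3 = 3
y ∧ z = 4 ∧ 6 = 4
(y ∧ z) ∧ z = 4 ∧ 6 = 4
((x ⊃ z) ⊃ x) ⊃ ((y ∧ z) ∧ z) = 3 ⊃ 4 = 7
z ≡ z = 6 ≡ 6 = 7
y ∧ x = 4 ∧ 3 = 3
(z ≡ z) ≡ (y ∧ x) = 7 ≡ 3 = 3
x ≡ x = 3 ≡ 3 = 7
((z ≡ z) ≡ (y ∧ x)) ⊃ (x ≡ x) = 3 ⊃ 7 = 7
(((x ⊃ z) ⊃ x) ⊃ ((y ∧ z) ∧ z)) ∧ (((z ≡ z) ≡ (y ∧ x)) ⊃ (x ≡ x)) = 7 ∧ 7 = 7
((¬(x ∧ x) ⊃ ((y ⊃ y) ≡ ((y ∧ z) ∧ z))) ∧ (((z ∧ y) ≡ (y ≡ y)) ≡ (¬y ∧ ((y ≡ z) ⊃ z)))) ∧ ((((x ⊃ z) ⊃ x) ⊃ ((y ∧ z) ∧ z)) ∧ (((z ≡ z) ≡ (y ∧ x)) ⊃ (x ≡ x))) = 6 ∧ 7 = 6

6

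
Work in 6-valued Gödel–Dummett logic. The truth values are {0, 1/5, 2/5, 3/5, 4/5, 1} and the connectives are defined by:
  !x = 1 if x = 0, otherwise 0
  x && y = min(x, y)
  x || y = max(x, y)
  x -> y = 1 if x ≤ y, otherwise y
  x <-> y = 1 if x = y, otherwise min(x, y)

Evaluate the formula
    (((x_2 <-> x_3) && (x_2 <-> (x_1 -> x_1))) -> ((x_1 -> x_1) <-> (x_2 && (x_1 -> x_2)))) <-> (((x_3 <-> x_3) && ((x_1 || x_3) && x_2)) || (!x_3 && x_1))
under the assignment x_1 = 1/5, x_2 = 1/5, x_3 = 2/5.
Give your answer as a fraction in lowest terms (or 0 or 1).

1/5

x_2 <-> x_3 = 1/5 <-> 2/5 = 1/5
x_1 -> x_1 = 1/5 -> 1/5 = 1
x_2 <-> (x_1 -> x_1) = 1/5 <-> 1 = 1/5
(x_2 <-> x_3) && (x_2 <-> (x_1 -> x_1)) = 1/5 && 1/5 = 1/5
x_1 -> x_1 = 1/5 -> 1/5 = 1
x_1 -> x_2 = 1/5 -> 1/5 = 1
x_2 && (x_1 -> x_2) = 1/5 && 1 = 1/5
(x_1 -> x_1) <-> (x_2 && (x_1 -> x_2)) = 1 <-> 1/5 = 1/5
((x_2 <-> x_3) && (x_2 <-> (x_1 -> x_1))) -> ((x_1 -> x_1) <-> (x_2 && (x_1 -> x_2))) = 1/5 -> 1/5 = 1
x_3 <-> x_3 = 2/5 <-> 2/5 = 1
x_1 || x_3 = 1/5 || 2/5 = 2/5
(x_1 || x_3) && x_2 = 2/5 && 1/5 = 1/5
(x_3 <-> x_3) && ((x_1 || x_3) && x_2) = 1 && 1/5 = 1/5
!x_3 = !2/5 = 0
!x_3 && x_1 = 0 && 1/5 = 0
((x_3 <-> x_3) && ((x_1 || x_3) && x_2)) || (!x_3 && x_1) = 1/5 || 0 = 1/5
(((x_2 <-> x_3) && (x_2 <-> (x_1 -> x_1))) -> ((x_1 -> x_1) <-> (x_2 && (x_1 -> x_2)))) <-> (((x_3 <-> x_3) && ((x_1 || x_3) && x_2)) || (!x_3 && x_1)) = 1 <-> 1/5 = 1/5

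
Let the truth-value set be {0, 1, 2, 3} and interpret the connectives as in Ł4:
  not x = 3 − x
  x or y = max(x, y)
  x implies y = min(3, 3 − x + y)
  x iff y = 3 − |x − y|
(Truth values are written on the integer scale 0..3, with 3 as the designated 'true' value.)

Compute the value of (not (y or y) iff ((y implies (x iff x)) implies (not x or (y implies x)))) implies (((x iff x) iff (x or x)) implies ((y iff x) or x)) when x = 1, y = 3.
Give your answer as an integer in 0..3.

3

y or y = 3 or 3 = 3
not (y or y) = not 3 = 0
x iff x = 1 iff 1 = 3
y implies (x iff x) = 3 implies 3 = 3
not x = not 1 = 2
y implies x = 3 implies 1 = 1
not x or (y implies x) = 2 or 1 = 2
(y implies (x iff x)) implies (not x or (y implies x)) = 3 implies 2 = 2
not (y or y) iff ((y implies (x iff x)) implies (not x or (y implies x))) = 0 iff 2 = 1
x iff x = 1 iff 1 = 3
x or x = 1 or 1 = 1
(x iff x) iff (x or x) = 3 iff 1 = 1
y iff x = 3 iff 1 = 1
(y iff x) or x = 1 or 1 = 1
((x iff x) iff (x or x)) implies ((y iff x) or x) = 1 implies 1 = 3
(not (y or y) iff ((y implies (x iff x)) implies (not x or (y implies x)))) implies (((x iff x) iff (x or x)) implies ((y iff x) or x)) = 1 implies 3 = 3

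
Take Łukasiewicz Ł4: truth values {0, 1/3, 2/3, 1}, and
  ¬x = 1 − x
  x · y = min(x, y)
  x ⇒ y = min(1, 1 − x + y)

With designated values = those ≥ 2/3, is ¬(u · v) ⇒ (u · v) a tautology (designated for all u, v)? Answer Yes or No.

Counterexample: take u = 0, v = 0.
u · v = 0 · 0 = 0
¬(u · v) = ¬0 = 1
u · v = 0 · 0 = 0
¬(u · v) ⇒ (u · v) = 1 ⇒ 0 = 0
This gives 0, which is below 2/3.

No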